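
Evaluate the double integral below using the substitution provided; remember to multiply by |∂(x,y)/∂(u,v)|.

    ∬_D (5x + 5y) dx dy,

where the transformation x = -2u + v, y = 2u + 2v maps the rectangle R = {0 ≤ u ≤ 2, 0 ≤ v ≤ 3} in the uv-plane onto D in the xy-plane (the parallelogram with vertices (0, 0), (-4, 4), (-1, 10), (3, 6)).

Compute the Jacobian determinant of (x, y) with respect to (u, v):

    ∂(x,y)/∂(u,v) = | -2  1 | = (-2)(2) - (1)(2) = -6.
                   | 2  2 |

Its absolute value is |J| = 6 (the area scaling factor).

Substituting x = -2u + v, y = 2u + 2v into the integrand,

    5x + 5y → 15v,

so the integral becomes

    ∬_R (15v) · |J| du dv = ∫_0^2 ∫_0^3 (90v) dv du.

Inner (v): 405.
Outer (u): 810.

Therefore ∬_D (5x + 5y) dx dy = 810.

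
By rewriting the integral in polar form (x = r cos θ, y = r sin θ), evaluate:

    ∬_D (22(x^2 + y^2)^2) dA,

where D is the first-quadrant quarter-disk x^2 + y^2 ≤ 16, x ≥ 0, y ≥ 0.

The region D is 0 ≤ r ≤ 4, 0 ≤ θ ≤ π/2 in polar coordinates, where x = r cos(θ), y = r sin(θ), and dA = r dr dθ.

Under the substitution, the integrand becomes 22r^4, so

    ∬_D (22(x^2 + y^2)^2) dA = ∫_{0}^{π/2} ∫_{0}^{4} (22r^4) · r dr dθ.

Inner integral (in r): ∫_{0}^{4} (22r^4) · r dr = 45056/3.

Outer integral (in θ): ∫_{0}^{π/2} (45056/3) dθ = 22528π/3.

Therefore ∬_D (22(x^2 + y^2)^2) dA = 22528π/3.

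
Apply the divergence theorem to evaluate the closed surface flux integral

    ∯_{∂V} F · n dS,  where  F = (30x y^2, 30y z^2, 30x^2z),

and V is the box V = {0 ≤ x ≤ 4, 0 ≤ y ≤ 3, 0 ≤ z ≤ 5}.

By the divergence theorem,

    ∯_{∂V} F · n dS = ∭_V (∇ · F) dV.

Compute the divergence:
    ∇ · F = ∂F_x/∂x + ∂F_y/∂y + ∂F_z/∂z = 30y^2 + 30z^2 + 30x^2 = 30x^2 + 30y^2 + 30z^2.

V is a rectangular box, so dV = dx dy dz with 0 ≤ x ≤ 4, 0 ≤ y ≤ 3, 0 ≤ z ≤ 5.

Integrate (30x^2 + 30y^2 + 30z^2) over V as an iterated integral:

    ∭_V (∇·F) dV = ∫_0^{4} ∫_0^{3} ∫_0^{5} (30x^2 + 30y^2 + 30z^2) dz dy dx.

Inner (z from 0 to 5): 150x^2 + 150y^2 + 1250.
Middle (y from 0 to 3): 450x^2 + 5100.
Outer (x from 0 to 4): 30000.

Therefore ∯_{∂V} F · n dS = 30000.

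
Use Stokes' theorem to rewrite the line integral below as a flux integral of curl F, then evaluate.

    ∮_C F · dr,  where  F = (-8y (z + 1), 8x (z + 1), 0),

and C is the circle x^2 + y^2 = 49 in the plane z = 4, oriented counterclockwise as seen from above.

Let S be the flat disk x^2 + y^2 ≤ 49 in the plane z = 4, with upward unit normal n̂ = ẑ. By Stokes' theorem,

    ∮_C F · dr = ∬_S (∇ × F) · n̂ dS = ∬_D (curl F)_z dA,

where D is the disk x^2 + y^2 ≤ 49.

Compute the curl of F = (-8y (z + 1), 8x (z + 1), 0):
    (∇ × F)_x = ∂F_z/∂y - ∂F_y/∂z = -8x,
    (∇ × F)_y = ∂F_x/∂z - ∂F_z/∂x = -8y,
    (∇ × F)_z = ∂F_y/∂x - ∂F_x/∂y = 16z + 16.

On z = 4, (curl F)_z = 80.

Convert to polar (x = r cos θ, y = r sin θ, dA = r dr dθ); the integrand becomes 80, so

    ∬_D (curl F)_z dA = ∫_0^{2π} ∫_0^{7} (80) · r dr dθ.

Inner (r from 0 to 7): 1960.
Outer (θ from 0 to 2π): 3920π.

Therefore ∮_C F · dr = 3920π.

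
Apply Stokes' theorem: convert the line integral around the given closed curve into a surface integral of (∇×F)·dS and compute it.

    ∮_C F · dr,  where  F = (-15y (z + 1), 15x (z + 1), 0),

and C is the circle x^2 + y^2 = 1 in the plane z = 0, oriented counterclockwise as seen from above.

Let S be the flat disk x^2 + y^2 ≤ 1 in the plane z = 0, with upward unit normal n̂ = ẑ. By Stokes' theorem,

    ∮_C F · dr = ∬_S (∇ × F) · n̂ dS = ∬_D (curl F)_z dA,

where D is the disk x^2 + y^2 ≤ 1.

Compute the curl of F = (-15y (z + 1), 15x (z + 1), 0):
    (∇ × F)_x = ∂F_z/∂y - ∂F_y/∂z = -15x,
    (∇ × F)_y = ∂F_x/∂z - ∂F_z/∂x = -15y,
    (∇ × F)_z = ∂F_y/∂x - ∂F_x/∂y = 30z + 30.

On z = 0, (curl F)_z = 30.

Convert to polar (x = r cos θ, y = r sin θ, dA = r dr dθ); the integrand becomes 30, so

    ∬_D (curl F)_z dA = ∫_0^{2π} ∫_0^{1} (30) · r dr dθ.

Inner (r from 0 to 1): 15.
Outer (θ from 0 to 2π): 30π.

Therefore ∮_C F · dr = 30π.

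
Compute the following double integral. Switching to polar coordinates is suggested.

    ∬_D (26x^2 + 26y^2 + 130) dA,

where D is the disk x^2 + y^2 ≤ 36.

The region D is 0 ≤ r ≤ 6, 0 ≤ θ ≤ 2π in polar coordinates, where x = r cos(θ), y = r sin(θ), and dA = r dr dθ.

Under the substitution, the integrand becomes 26r^2 + 130, so

    ∬_D (26x^2 + 26y^2 + 130) dA = ∫_{0}^{2π} ∫_{0}^{6} (26r^2 + 130) · r dr dθ.

Inner integral (in r): ∫_{0}^{6} (26r^2 + 130) · r dr = 10764.

Outer integral (in θ): ∫_{0}^{2π} (10764) dθ = 21528π.

Therefore ∬_D (26x^2 + 26y^2 + 130) dA = 21528π.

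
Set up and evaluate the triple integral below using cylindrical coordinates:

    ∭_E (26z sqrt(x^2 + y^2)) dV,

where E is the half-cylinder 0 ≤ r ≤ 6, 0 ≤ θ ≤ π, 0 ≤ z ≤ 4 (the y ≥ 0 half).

In cylindrical coordinates, x = r cos(θ), y = r sin(θ), z = z, and dV = r dr dθ dz.

The integrand becomes 26r z, so

    ∭_E (26z sqrt(x^2 + y^2)) dV = ∫_{0}^{π} ∫_{0}^{6} ∫_{0}^{4} (26r z) · r dz dr dθ.

Inner (z): 208r^2.
Middle (r from 0 to 6): 14976.
Outer (θ): 14976π.

Therefore the triple integral equals 14976π.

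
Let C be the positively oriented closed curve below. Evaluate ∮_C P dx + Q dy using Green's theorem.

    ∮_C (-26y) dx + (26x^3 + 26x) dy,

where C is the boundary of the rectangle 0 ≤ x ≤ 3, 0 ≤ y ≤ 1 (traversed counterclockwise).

Green's theorem converts the closed line integral into a double integral over the enclosed region D:

    ∮_C P dx + Q dy = ∬_D (∂Q/∂x - ∂P/∂y) dA.

Here P = -26y, Q = 26x^3 + 26x, so

    ∂Q/∂x = 78x^2 + 26,    ∂P/∂y = -26,
    ∂Q/∂x - ∂P/∂y = 78x^2 + 52.

D is the region 0 ≤ x ≤ 3, 0 ≤ y ≤ 1. Evaluating the double integral:

    ∬_D (78x^2 + 52) dA = ∫_0^{3} ∫_0^{1} (78x^2 + 52) dy dx.

Inner (y from 0 to 1): 78x^2 + 52.
Outer (x from 0 to 3): 858.

Therefore ∮_C P dx + Q dy = 858.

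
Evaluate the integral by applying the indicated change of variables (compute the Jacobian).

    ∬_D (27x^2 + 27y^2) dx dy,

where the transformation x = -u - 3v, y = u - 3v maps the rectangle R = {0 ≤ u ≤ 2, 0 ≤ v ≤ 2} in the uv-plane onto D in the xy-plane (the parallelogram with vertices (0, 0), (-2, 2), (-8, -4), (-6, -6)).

Compute the Jacobian determinant of (x, y) with respect to (u, v):

    ∂(x,y)/∂(u,v) = | -1  -3 | = (-1)(-3) - (-3)(1) = 6.
                   | 1  -3 |

Its absolute value is |J| = 6 (the area scaling factor).

Substituting x = -u - 3v, y = u - 3v into the integrand,

    27x^2 + 27y^2 → 54u^2 + 486v^2,

so the integral becomes

    ∬_R (54u^2 + 486v^2) · |J| du dv = ∫_0^2 ∫_0^2 (324u^2 + 2916v^2) dv du.

Inner (v): 648u^2 + 7776.
Outer (u): 17280.

Therefore ∬_D (27x^2 + 27y^2) dx dy = 17280.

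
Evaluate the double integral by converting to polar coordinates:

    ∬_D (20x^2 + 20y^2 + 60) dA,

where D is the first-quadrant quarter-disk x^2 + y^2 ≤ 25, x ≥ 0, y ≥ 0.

The region D is 0 ≤ r ≤ 5, 0 ≤ θ ≤ π/2 in polar coordinates, where x = r cos(θ), y = r sin(θ), and dA = r dr dθ.

Under the substitution, the integrand becomes 20r^2 + 60, so

    ∬_D (20x^2 + 20y^2 + 60) dA = ∫_{0}^{π/2} ∫_{0}^{5} (20r^2 + 60) · r dr dθ.

Inner integral (in r): ∫_{0}^{5} (20r^2 + 60) · r dr = 3875.

Outer integral (in θ): ∫_{0}^{π/2} (3875) dθ = 3875π/2.

Therefore ∬_D (20x^2 + 20y^2 + 60) dA = 3875π/2.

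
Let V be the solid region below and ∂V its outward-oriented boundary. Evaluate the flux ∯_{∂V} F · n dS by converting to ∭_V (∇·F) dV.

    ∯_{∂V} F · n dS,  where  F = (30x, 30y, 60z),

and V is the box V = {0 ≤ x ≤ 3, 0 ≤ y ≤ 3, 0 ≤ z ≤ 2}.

By the divergence theorem,

    ∯_{∂V} F · n dS = ∭_V (∇ · F) dV.

Compute the divergence:
    ∇ · F = ∂F_x/∂x + ∂F_y/∂y + ∂F_z/∂z = 30 + 30 + 60 = 120.

V is a rectangular box, so dV = dx dy dz with 0 ≤ x ≤ 3, 0 ≤ y ≤ 3, 0 ≤ z ≤ 2.

Integrate (120) over V as an iterated integral:

    ∭_V (∇·F) dV = ∫_0^{3} ∫_0^{3} ∫_0^{2} (120) dz dy dx.

Inner (z from 0 to 2): 240.
Middle (y from 0 to 3): 720.
Outer (x from 0 to 3): 2160.

Therefore ∯_{∂V} F · n dS = 2160.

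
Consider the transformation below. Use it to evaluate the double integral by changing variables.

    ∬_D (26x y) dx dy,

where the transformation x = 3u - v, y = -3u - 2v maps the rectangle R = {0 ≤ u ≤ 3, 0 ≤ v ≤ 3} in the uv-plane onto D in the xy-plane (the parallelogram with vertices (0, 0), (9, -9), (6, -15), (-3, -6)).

Compute the Jacobian determinant of (x, y) with respect to (u, v):

    ∂(x,y)/∂(u,v) = | 3  -1 | = (3)(-2) - (-1)(-3) = -9.
                   | -3  -2 |

Its absolute value is |J| = 9 (the area scaling factor).

Substituting x = 3u - v, y = -3u - 2v into the integrand,

    26x y → -234u^2 - 78u v + 52v^2,

so the integral becomes

    ∬_R (-234u^2 - 78u v + 52v^2) · |J| du dv = ∫_0^3 ∫_0^3 (-2106u^2 - 702u v + 468v^2) dv du.

Inner (v): -6318u^2 - 3159u + 4212.
Outer (u): -116883/2.

Therefore ∬_D (26x y) dx dy = -116883/2.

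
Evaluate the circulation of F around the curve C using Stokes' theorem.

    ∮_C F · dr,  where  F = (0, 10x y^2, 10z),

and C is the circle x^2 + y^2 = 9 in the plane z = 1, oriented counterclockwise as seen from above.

Let S be the flat disk x^2 + y^2 ≤ 9 in the plane z = 1, with upward unit normal n̂ = ẑ. By Stokes' theorem,

    ∮_C F · dr = ∬_S (∇ × F) · n̂ dS = ∬_D (curl F)_z dA,

where D is the disk x^2 + y^2 ≤ 9.

Compute the curl of F = (0, 10x y^2, 10z):
    (∇ × F)_x = ∂F_z/∂y - ∂F_y/∂z = 0,
    (∇ × F)_y = ∂F_x/∂z - ∂F_z/∂x = 0,
    (∇ × F)_z = ∂F_y/∂x - ∂F_x/∂y = 10y^2.

On z = 1, (curl F)_z = 10y^2.

Convert to polar (x = r cos θ, y = r sin θ, dA = r dr dθ); the integrand becomes 10r^2sin(θ)^2, so

    ∬_D (curl F)_z dA = ∫_0^{2π} ∫_0^{3} (10r^2sin(θ)^2) · r dr dθ.

Inner (r from 0 to 3): 405sin(θ)^2/2.
Outer (θ from 0 to 2π): 405π/2.

Therefore ∮_C F · dr = 405π/2.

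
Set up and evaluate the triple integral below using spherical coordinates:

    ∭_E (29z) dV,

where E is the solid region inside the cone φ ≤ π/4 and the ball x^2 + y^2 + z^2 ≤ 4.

In spherical coordinates, x = ρ sin(φ) cos(θ), y = ρ sin(φ) sin(θ), z = ρ cos(φ), and dV = ρ^2 sin(φ) dρ dφ dθ.

The integrand becomes 29ρ cos(φ), so

    ∭_E (29z) dV = ∫_{0}^{2π} ∫_{0}^{π/4} ∫_{0}^{2} (29ρ cos(φ)) · ρ^2 sin(φ) dρ dφ dθ.

Inner (ρ): 58sin(2φ).
Middle (φ): 29.
Outer (θ): 58π.

Therefore the triple integral equals 58π.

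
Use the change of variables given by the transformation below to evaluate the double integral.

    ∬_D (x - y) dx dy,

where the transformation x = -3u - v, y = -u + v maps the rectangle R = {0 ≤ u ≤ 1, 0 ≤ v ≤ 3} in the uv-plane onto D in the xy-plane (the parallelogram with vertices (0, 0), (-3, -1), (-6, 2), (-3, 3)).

Compute the Jacobian determinant of (x, y) with respect to (u, v):

    ∂(x,y)/∂(u,v) = | -3  -1 | = (-3)(1) - (-1)(-1) = -4.
                   | -1  1 |

Its absolute value is |J| = 4 (the area scaling factor).

Substituting x = -3u - v, y = -u + v into the integrand,

    x - y → -2u - 2v,

so the integral becomes

    ∬_R (-2u - 2v) · |J| du dv = ∫_0^1 ∫_0^3 (-8u - 8v) dv du.

Inner (v): -24u - 36.
Outer (u): -48.

Therefore ∬_D (x - y) dx dy = -48.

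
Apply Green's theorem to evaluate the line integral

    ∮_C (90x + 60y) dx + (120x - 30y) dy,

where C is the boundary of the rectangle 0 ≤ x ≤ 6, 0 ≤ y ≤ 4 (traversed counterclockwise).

Green's theorem converts the closed line integral into a double integral over the enclosed region D:

    ∮_C P dx + Q dy = ∬_D (∂Q/∂x - ∂P/∂y) dA.

Here P = 90x + 60y, Q = 120x - 30y, so

    ∂Q/∂x = 120,    ∂P/∂y = 60,
    ∂Q/∂x - ∂P/∂y = 60.

D is the region 0 ≤ x ≤ 6, 0 ≤ y ≤ 4. Evaluating the double integral:

    ∬_D (60) dA = ∫_0^{6} ∫_0^{4} (60) dy dx.

Inner (y from 0 to 4): 240.
Outer (x from 0 to 6): 1440.

Therefore ∮_C P dx + Q dy = 1440.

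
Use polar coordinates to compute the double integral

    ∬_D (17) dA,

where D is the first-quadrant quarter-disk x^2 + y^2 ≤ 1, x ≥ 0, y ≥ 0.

The region D is 0 ≤ r ≤ 1, 0 ≤ θ ≤ π/2 in polar coordinates, where x = r cos(θ), y = r sin(θ), and dA = r dr dθ.

Under the substitution, the integrand becomes 17, so

    ∬_D (17) dA = ∫_{0}^{π/2} ∫_{0}^{1} (17) · r dr dθ.

Inner integral (in r): ∫_{0}^{1} (17) · r dr = 17/2.

Outer integral (in θ): ∫_{0}^{π/2} (17/2) dθ = 17π/4.

Therefore ∬_D (17) dA = 17π/4.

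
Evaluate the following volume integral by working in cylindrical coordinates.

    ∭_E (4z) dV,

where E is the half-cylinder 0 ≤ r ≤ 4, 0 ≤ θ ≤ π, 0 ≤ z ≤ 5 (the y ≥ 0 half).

In cylindrical coordinates, x = r cos(θ), y = r sin(θ), z = z, and dV = r dr dθ dz.

The integrand becomes 4z, so

    ∭_E (4z) dV = ∫_{0}^{π} ∫_{0}^{4} ∫_{0}^{5} (4z) · r dz dr dθ.

Inner (z): 50r.
Middle (r from 0 to 4): 400.
Outer (θ): 400π.

Therefore the triple integral equals 400π.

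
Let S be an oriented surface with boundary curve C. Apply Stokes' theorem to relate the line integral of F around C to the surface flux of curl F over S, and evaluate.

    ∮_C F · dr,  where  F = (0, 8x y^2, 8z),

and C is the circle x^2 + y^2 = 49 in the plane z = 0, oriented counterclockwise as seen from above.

Let S be the flat disk x^2 + y^2 ≤ 49 in the plane z = 0, with upward unit normal n̂ = ẑ. By Stokes' theorem,

    ∮_C F · dr = ∬_S (∇ × F) · n̂ dS = ∬_D (curl F)_z dA,

where D is the disk x^2 + y^2 ≤ 49.

Compute the curl of F = (0, 8x y^2, 8z):
    (∇ × F)_x = ∂F_z/∂y - ∂F_y/∂z = 0,
    (∇ × F)_y = ∂F_x/∂z - ∂F_z/∂x = 0,
    (∇ × F)_z = ∂F_y/∂x - ∂F_x/∂y = 8y^2.

On z = 0, (curl F)_z = 8y^2.

Convert to polar (x = r cos θ, y = r sin θ, dA = r dr dθ); the integrand becomes 8r^2sin(θ)^2, so

    ∬_D (curl F)_z dA = ∫_0^{2π} ∫_0^{7} (8r^2sin(θ)^2) · r dr dθ.

Inner (r from 0 to 7): 4802sin(θ)^2.
Outer (θ from 0 to 2π): 4802π.

Therefore ∮_C F · dr = 4802π.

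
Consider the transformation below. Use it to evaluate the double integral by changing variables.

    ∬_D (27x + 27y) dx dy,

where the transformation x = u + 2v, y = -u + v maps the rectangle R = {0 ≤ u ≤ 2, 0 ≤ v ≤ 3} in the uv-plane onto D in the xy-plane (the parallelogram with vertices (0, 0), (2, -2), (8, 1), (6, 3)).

Compute the Jacobian determinant of (x, y) with respect to (u, v):

    ∂(x,y)/∂(u,v) = | 1  2 | = (1)(1) - (2)(-1) = 3.
                   | -1  1 |

Its absolute value is |J| = 3 (the area scaling factor).

Substituting x = u + 2v, y = -u + v into the integrand,

    27x + 27y → 81v,

so the integral becomes

    ∬_R (81v) · |J| du dv = ∫_0^2 ∫_0^3 (243v) dv du.

Inner (v): 2187/2.
Outer (u): 2187.

Therefore ∬_D (27x + 27y) dx dy = 2187.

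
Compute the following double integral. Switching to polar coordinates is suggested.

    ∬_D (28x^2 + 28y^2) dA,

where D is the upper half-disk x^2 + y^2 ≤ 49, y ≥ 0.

The region D is 0 ≤ r ≤ 7, 0 ≤ θ ≤ π in polar coordinates, where x = r cos(θ), y = r sin(θ), and dA = r dr dθ.

Under the substitution, the integrand becomes 28r^2, so

    ∬_D (28x^2 + 28y^2) dA = ∫_{0}^{π} ∫_{0}^{7} (28r^2) · r dr dθ.

Inner integral (in r): ∫_{0}^{7} (28r^2) · r dr = 16807.

Outer integral (in θ): ∫_{0}^{π} (16807) dθ = 16807π.

Therefore ∬_D (28x^2 + 28y^2) dA = 16807π.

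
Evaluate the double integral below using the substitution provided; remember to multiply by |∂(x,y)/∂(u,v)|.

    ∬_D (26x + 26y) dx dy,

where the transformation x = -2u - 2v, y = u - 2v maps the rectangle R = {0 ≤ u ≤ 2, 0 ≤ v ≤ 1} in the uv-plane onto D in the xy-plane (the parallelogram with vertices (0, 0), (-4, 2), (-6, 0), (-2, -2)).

Compute the Jacobian determinant of (x, y) with respect to (u, v):

    ∂(x,y)/∂(u,v) = | -2  -2 | = (-2)(-2) - (-2)(1) = 6.
                   | 1  -2 |

Its absolute value is |J| = 6 (the area scaling factor).

Substituting x = -2u - 2v, y = u - 2v into the integrand,

    26x + 26y → -26u - 104v,

so the integral becomes

    ∬_R (-26u - 104v) · |J| du dv = ∫_0^2 ∫_0^1 (-156u - 624v) dv du.

Inner (v): -156u - 312.
Outer (u): -936.

Therefore ∬_D (26x + 26y) dx dy = -936.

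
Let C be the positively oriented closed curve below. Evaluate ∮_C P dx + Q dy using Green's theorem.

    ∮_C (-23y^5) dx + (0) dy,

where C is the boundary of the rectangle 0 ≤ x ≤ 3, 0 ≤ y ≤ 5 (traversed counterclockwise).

Green's theorem converts the closed line integral into a double integral over the enclosed region D:

    ∮_C P dx + Q dy = ∬_D (∂Q/∂x - ∂P/∂y) dA.

Here P = -23y^5, Q = 0, so

    ∂Q/∂x = 0,    ∂P/∂y = -115y^4,
    ∂Q/∂x - ∂P/∂y = 115y^4.

D is the region 0 ≤ x ≤ 3, 0 ≤ y ≤ 5. Evaluating the double integral:

    ∬_D (115y^4) dA = ∫_0^{3} ∫_0^{5} (115y^4) dy dx.

Inner (y from 0 to 5): 71875.
Outer (x from 0 to 3): 215625.

Therefore ∮_C P dx + Q dy = 215625.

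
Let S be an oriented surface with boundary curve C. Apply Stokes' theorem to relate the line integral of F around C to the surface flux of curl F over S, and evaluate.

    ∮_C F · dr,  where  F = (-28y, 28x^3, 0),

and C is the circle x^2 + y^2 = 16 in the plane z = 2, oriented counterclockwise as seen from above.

Let S be the flat disk x^2 + y^2 ≤ 16 in the plane z = 2, with upward unit normal n̂ = ẑ. By Stokes' theorem,

    ∮_C F · dr = ∬_S (∇ × F) · n̂ dS = ∬_D (curl F)_z dA,

where D is the disk x^2 + y^2 ≤ 16.

Compute the curl of F = (-28y, 28x^3, 0):
    (∇ × F)_x = ∂F_z/∂y - ∂F_y/∂z = 0,
    (∇ × F)_y = ∂F_x/∂z - ∂F_z/∂x = 0,
    (∇ × F)_z = ∂F_y/∂x - ∂F_x/∂y = 84x^2 + 28.

On z = 2, (curl F)_z = 84x^2 + 28.

Convert to polar (x = r cos θ, y = r sin θ, dA = r dr dθ); the integrand becomes 84r^2cos(θ)^2 + 28, so

    ∬_D (curl F)_z dA = ∫_0^{2π} ∫_0^{4} (84r^2cos(θ)^2 + 28) · r dr dθ.

Inner (r from 0 to 4): 5376cos(θ)^2 + 224.
Outer (θ from 0 to 2π): 5824π.

Therefore ∮_C F · dr = 5824π.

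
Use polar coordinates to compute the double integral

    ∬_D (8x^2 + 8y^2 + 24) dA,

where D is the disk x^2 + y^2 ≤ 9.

The region D is 0 ≤ r ≤ 3, 0 ≤ θ ≤ 2π in polar coordinates, where x = r cos(θ), y = r sin(θ), and dA = r dr dθ.

Under the substitution, the integrand becomes 8r^2 + 24, so

    ∬_D (8x^2 + 8y^2 + 24) dA = ∫_{0}^{2π} ∫_{0}^{3} (8r^2 + 24) · r dr dθ.

Inner integral (in r): ∫_{0}^{3} (8r^2 + 24) · r dr = 270.

Outer integral (in θ): ∫_{0}^{2π} (270) dθ = 540π.

Therefore ∬_D (8x^2 + 8y^2 + 24) dA = 540π.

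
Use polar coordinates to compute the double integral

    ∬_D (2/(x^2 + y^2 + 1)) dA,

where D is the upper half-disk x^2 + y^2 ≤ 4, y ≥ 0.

The region D is 0 ≤ r ≤ 2, 0 ≤ θ ≤ π in polar coordinates, where x = r cos(θ), y = r sin(θ), and dA = r dr dθ.

Under the substitution, the integrand becomes 2/(r^2 + 1), so

    ∬_D (2/(x^2 + y^2 + 1)) dA = ∫_{0}^{π} ∫_{0}^{2} (2/(r^2 + 1)) · r dr dθ.

Inner integral (in r): ∫_{0}^{2} (2/(r^2 + 1)) · r dr = log(5).

Outer integral (in θ): ∫_{0}^{π} (log(5)) dθ = π log(5).

Therefore ∬_D (2/(x^2 + y^2 + 1)) dA = π log(5).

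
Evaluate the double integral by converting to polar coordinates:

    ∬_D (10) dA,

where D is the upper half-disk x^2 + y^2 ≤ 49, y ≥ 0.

The region D is 0 ≤ r ≤ 7, 0 ≤ θ ≤ π in polar coordinates, where x = r cos(θ), y = r sin(θ), and dA = r dr dθ.

Under the substitution, the integrand becomes 10, so

    ∬_D (10) dA = ∫_{0}^{π} ∫_{0}^{7} (10) · r dr dθ.

Inner integral (in r): ∫_{0}^{7} (10) · r dr = 245.

Outer integral (in θ): ∫_{0}^{π} (245) dθ = 245π.

Therefore ∬_D (10) dA = 245π.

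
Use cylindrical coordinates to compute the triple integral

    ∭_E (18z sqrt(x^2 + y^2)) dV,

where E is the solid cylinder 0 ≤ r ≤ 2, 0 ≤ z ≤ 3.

In cylindrical coordinates, x = r cos(θ), y = r sin(θ), z = z, and dV = r dr dθ dz.

The integrand becomes 18r z, so

    ∭_E (18z sqrt(x^2 + y^2)) dV = ∫_{0}^{2π} ∫_{0}^{2} ∫_{0}^{3} (18r z) · r dz dr dθ.

Inner (z): 81r^2.
Middle (r from 0 to 2): 216.
Outer (θ): 432π.

Therefore the triple integral equals 432π.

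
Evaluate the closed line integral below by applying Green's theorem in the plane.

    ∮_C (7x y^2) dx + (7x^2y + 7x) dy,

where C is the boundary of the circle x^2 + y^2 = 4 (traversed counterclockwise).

Green's theorem converts the closed line integral into a double integral over the enclosed region D:

    ∮_C P dx + Q dy = ∬_D (∂Q/∂x - ∂P/∂y) dA.

Here P = 7x y^2, Q = 7x^2y + 7x, so

    ∂Q/∂x = 14x y + 7,    ∂P/∂y = 14x y,
    ∂Q/∂x - ∂P/∂y = 7.

D is the region x^2 + y^2 ≤ 4. Evaluating the double integral:

In polar coordinates (x = r cos θ, y = r sin θ, dA = r dr dθ) the integrand becomes 7, so

    ∬_D (7) dA = ∫_0^{2π} ∫_0^{2} (7) · r dr dθ.

Inner (r from 0 to 2): 14.
Outer (θ from 0 to 2π): 28π.

Therefore ∮_C P dx + Q dy = 28π.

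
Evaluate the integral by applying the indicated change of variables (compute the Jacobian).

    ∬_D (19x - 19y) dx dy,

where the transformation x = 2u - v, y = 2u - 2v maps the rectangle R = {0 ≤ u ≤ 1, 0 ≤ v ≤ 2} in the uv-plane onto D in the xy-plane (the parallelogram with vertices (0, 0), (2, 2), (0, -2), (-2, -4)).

Compute the Jacobian determinant of (x, y) with respect to (u, v):

    ∂(x,y)/∂(u,v) = | 2  -1 | = (2)(-2) - (-1)(2) = -2.
                   | 2  -2 |

Its absolute value is |J| = 2 (the area scaling factor).

Substituting x = 2u - v, y = 2u - 2v into the integrand,

    19x - 19y → 19v,

so the integral becomes

    ∬_R (19v) · |J| du dv = ∫_0^1 ∫_0^2 (38v) dv du.

Inner (v): 76.
Outer (u): 76.

Therefore ∬_D (19x - 19y) dx dy = 76.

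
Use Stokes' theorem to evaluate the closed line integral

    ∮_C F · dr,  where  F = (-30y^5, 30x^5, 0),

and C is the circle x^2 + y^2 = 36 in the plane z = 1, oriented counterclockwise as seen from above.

Let S be the flat disk x^2 + y^2 ≤ 36 in the plane z = 1, with upward unit normal n̂ = ẑ. By Stokes' theorem,

    ∮_C F · dr = ∬_S (∇ × F) · n̂ dS = ∬_D (curl F)_z dA,

where D is the disk x^2 + y^2 ≤ 36.

Compute the curl of F = (-30y^5, 30x^5, 0):
    (∇ × F)_x = ∂F_z/∂y - ∂F_y/∂z = 0,
    (∇ × F)_y = ∂F_x/∂z - ∂F_z/∂x = 0,
    (∇ × F)_z = ∂F_y/∂x - ∂F_x/∂y = 150x^4 + 150y^4.

On z = 1, (curl F)_z = 150x^4 + 150y^4.

Convert to polar (x = r cos θ, y = r sin θ, dA = r dr dθ); the integrand becomes 150r^4(sin(θ)^4 + cos(θ)^4), so

    ∬_D (curl F)_z dA = ∫_0^{2π} ∫_0^{6} (150r^4(sin(θ)^4 + cos(θ)^4)) · r dr dθ.

Inner (r from 0 to 6): 1166400sin(θ)^4 + 1166400cos(θ)^4.
Outer (θ from 0 to 2π): 1749600π.

Therefore ∮_C F · dr = 1749600π.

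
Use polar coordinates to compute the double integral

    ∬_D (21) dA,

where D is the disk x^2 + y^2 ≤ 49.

The region D is 0 ≤ r ≤ 7, 0 ≤ θ ≤ 2π in polar coordinates, where x = r cos(θ), y = r sin(θ), and dA = r dr dθ.

Under the substitution, the integrand becomes 21, so

    ∬_D (21) dA = ∫_{0}^{2π} ∫_{0}^{7} (21) · r dr dθ.

Inner integral (in r): ∫_{0}^{7} (21) · r dr = 1029/2.

Outer integral (in θ): ∫_{0}^{2π} (1029/2) dθ = 1029π.

Therefore ∬_D (21) dA = 1029π.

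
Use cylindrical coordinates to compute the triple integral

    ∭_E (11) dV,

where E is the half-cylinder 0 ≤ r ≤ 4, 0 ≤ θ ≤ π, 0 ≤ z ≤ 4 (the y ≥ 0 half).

In cylindrical coordinates, x = r cos(θ), y = r sin(θ), z = z, and dV = r dr dθ dz.

The integrand becomes 11, so

    ∭_E (11) dV = ∫_{0}^{π} ∫_{0}^{4} ∫_{0}^{4} (11) · r dz dr dθ.

Inner (z): 44r.
Middle (r from 0 to 4): 352.
Outer (θ): 352π.

Therefore the triple integral equals 352π.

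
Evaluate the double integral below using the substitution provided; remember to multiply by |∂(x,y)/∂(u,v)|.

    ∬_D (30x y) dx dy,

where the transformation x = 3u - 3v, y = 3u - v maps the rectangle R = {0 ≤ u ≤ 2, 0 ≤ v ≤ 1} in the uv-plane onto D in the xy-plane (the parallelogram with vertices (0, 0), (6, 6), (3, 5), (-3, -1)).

Compute the Jacobian determinant of (x, y) with respect to (u, v):

    ∂(x,y)/∂(u,v) = | 3  -3 | = (3)(-1) - (-3)(3) = 6.
                   | 3  -1 |

Its absolute value is |J| = 6 (the area scaling factor).

Substituting x = 3u - 3v, y = 3u - v into the integrand,

    30x y → 270u^2 - 360u v + 90v^2,

so the integral becomes

    ∬_R (270u^2 - 360u v + 90v^2) · |J| du dv = ∫_0^2 ∫_0^1 (1620u^2 - 2160u v + 540v^2) dv du.

Inner (v): 1620u^2 - 1080u + 180.
Outer (u): 2520.

Therefore ∬_D (30x y) dx dy = 2520.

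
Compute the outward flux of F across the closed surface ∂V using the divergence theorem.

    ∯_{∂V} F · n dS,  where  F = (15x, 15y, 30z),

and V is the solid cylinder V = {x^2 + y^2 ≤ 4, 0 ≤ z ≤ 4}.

By the divergence theorem,

    ∯_{∂V} F · n dS = ∭_V (∇ · F) dV.

Compute the divergence:
    ∇ · F = ∂F_x/∂x + ∂F_y/∂y + ∂F_z/∂z = 15 + 15 + 30 = 60.

In cylindrical coordinates, x = r cos(θ), y = r sin(θ), z = z, dV = r dr dθ dz, with 0 ≤ r ≤ 2, 0 ≤ θ ≤ 2π, 0 ≤ z ≤ 4.

The integrand, after substitution and multiplying by the volume element, becomes (60) · r, so

    ∭_V (∇·F) dV = ∫_0^{2π} ∫_0^{2} ∫_0^{4} (60) · r dz dr dθ.

Inner (z from 0 to 4): 240r.
Middle (r from 0 to 2): 480.
Outer (θ from 0 to 2π): 960π.

Therefore ∯_{∂V} F · n dS = 960π.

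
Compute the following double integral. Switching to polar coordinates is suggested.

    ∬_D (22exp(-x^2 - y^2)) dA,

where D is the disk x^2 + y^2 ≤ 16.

The region D is 0 ≤ r ≤ 4, 0 ≤ θ ≤ 2π in polar coordinates, where x = r cos(θ), y = r sin(θ), and dA = r dr dθ.

Under the substitution, the integrand becomes 22exp(-r^2), so

    ∬_D (22exp(-x^2 - y^2)) dA = ∫_{0}^{2π} ∫_{0}^{4} (22exp(-r^2)) · r dr dθ.

Inner integral (in r): ∫_{0}^{4} (22exp(-r^2)) · r dr = 11 - 11exp(-16).

Outer integral (in θ): ∫_{0}^{2π} (11 - 11exp(-16)) dθ = -22π exp(-16) + 22π.

Therefore ∬_D (22exp(-x^2 - y^2)) dA = -22π exp(-16) + 22π.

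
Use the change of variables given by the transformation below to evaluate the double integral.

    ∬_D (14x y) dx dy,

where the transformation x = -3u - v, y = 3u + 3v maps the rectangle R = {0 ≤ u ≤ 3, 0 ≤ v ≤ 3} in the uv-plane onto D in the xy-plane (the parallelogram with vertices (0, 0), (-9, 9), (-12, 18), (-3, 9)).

Compute the Jacobian determinant of (x, y) with respect to (u, v):

    ∂(x,y)/∂(u,v) = | -3  -1 | = (-3)(3) - (-1)(3) = -6.
                   | 3  3 |

Its absolute value is |J| = 6 (the area scaling factor).

Substituting x = -3u - v, y = 3u + 3v into the integrand,

    14x y → -126u^2 - 168u v - 42v^2,

so the integral becomes

    ∬_R (-126u^2 - 168u v - 42v^2) · |J| du dv = ∫_0^3 ∫_0^3 (-756u^2 - 1008u v - 252v^2) dv du.

Inner (v): -2268u^2 - 4536u - 2268.
Outer (u): -47628.

Therefore ∬_D (14x y) dx dy = -47628.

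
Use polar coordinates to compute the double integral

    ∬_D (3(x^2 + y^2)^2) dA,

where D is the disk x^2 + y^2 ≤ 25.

The region D is 0 ≤ r ≤ 5, 0 ≤ θ ≤ 2π in polar coordinates, where x = r cos(θ), y = r sin(θ), and dA = r dr dθ.

Under the substitution, the integrand becomes 3r^4, so

    ∬_D (3(x^2 + y^2)^2) dA = ∫_{0}^{2π} ∫_{0}^{5} (3r^4) · r dr dθ.

Inner integral (in r): ∫_{0}^{5} (3r^4) · r dr = 15625/2.

Outer integral (in θ): ∫_{0}^{2π} (15625/2) dθ = 15625π.

Therefore ∬_D (3(x^2 + y^2)^2) dA = 15625π.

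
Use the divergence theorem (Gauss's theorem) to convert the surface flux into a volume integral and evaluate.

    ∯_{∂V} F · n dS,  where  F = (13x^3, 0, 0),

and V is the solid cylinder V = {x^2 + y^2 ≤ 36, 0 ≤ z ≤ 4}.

By the divergence theorem,

    ∯_{∂V} F · n dS = ∭_V (∇ · F) dV.

Compute the divergence:
    ∇ · F = ∂F_x/∂x + ∂F_y/∂y + ∂F_z/∂z = 39x^2 + 0 + 0 = 39x^2.

In cylindrical coordinates, x = r cos(θ), y = r sin(θ), z = z, dV = r dr dθ dz, with 0 ≤ r ≤ 6, 0 ≤ θ ≤ 2π, 0 ≤ z ≤ 4.

The integrand, after substitution and multiplying by the volume element, becomes (39r^2cos(θ)^2) · r, so

    ∭_V (∇·F) dV = ∫_0^{2π} ∫_0^{6} ∫_0^{4} (39r^2cos(θ)^2) · r dz dr dθ.

Inner (z from 0 to 4): 156r^3cos(θ)^2.
Middle (r from 0 to 6): 50544cos(θ)^2.
Outer (θ from 0 to 2π): 50544π.

Therefore ∯_{∂V} F · n dS = 50544π.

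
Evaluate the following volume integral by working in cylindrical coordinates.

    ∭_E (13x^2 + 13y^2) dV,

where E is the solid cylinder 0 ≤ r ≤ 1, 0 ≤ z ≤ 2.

In cylindrical coordinates, x = r cos(θ), y = r sin(θ), z = z, and dV = r dr dθ dz.

The integrand becomes 13r^2, so

    ∭_E (13x^2 + 13y^2) dV = ∫_{0}^{2π} ∫_{0}^{1} ∫_{0}^{2} (13r^2) · r dz dr dθ.

Inner (z): 26r^3.
Middle (r from 0 to 1): 13/2.
Outer (θ): 13π.

Therefore the triple integral equals 13π.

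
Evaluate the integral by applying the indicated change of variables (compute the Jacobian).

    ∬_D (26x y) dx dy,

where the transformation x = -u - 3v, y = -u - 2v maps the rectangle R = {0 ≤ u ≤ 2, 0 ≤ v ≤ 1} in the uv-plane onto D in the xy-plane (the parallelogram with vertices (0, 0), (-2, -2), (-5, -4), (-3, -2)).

Compute the Jacobian determinant of (x, y) with respect to (u, v):

    ∂(x,y)/∂(u,v) = | -1  -3 | = (-1)(-2) - (-3)(-1) = -1.
                   | -1  -2 |

Its absolute value is |J| = 1 (the area scaling factor).

Substituting x = -u - 3v, y = -u - 2v into the integrand,

    26x y → 26u^2 + 130u v + 156v^2,

so the integral becomes

    ∬_R (26u^2 + 130u v + 156v^2) · |J| du dv = ∫_0^2 ∫_0^1 (26u^2 + 130u v + 156v^2) dv du.

Inner (v): 26u^2 + 65u + 52.
Outer (u): 910/3.

Therefore ∬_D (26x y) dx dy = 910/3.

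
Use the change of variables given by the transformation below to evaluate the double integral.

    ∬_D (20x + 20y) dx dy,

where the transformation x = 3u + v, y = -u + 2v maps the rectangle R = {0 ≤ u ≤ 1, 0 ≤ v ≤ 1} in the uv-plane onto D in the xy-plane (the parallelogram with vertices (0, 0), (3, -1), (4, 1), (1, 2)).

Compute the Jacobian determinant of (x, y) with respect to (u, v):

    ∂(x,y)/∂(u,v) = | 3  1 | = (3)(2) - (1)(-1) = 7.
                   | -1  2 |

Its absolute value is |J| = 7 (the area scaling factor).

Substituting x = 3u + v, y = -u + 2v into the integrand,

    20x + 20y → 40u + 60v,

so the integral becomes

    ∬_R (40u + 60v) · |J| du dv = ∫_0^1 ∫_0^1 (280u + 420v) dv du.

Inner (v): 280u + 210.
Outer (u): 350.

Therefore ∬_D (20x + 20y) dx dy = 350.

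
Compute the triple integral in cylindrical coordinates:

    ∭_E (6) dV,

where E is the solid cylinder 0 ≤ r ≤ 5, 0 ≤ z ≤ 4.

In cylindrical coordinates, x = r cos(θ), y = r sin(θ), z = z, and dV = r dr dθ dz.

The integrand becomes 6, so

    ∭_E (6) dV = ∫_{0}^{2π} ∫_{0}^{5} ∫_{0}^{4} (6) · r dz dr dθ.

Inner (z): 24r.
Middle (r from 0 to 5): 300.
Outer (θ): 600π.

Therefore the triple integral equals 600π.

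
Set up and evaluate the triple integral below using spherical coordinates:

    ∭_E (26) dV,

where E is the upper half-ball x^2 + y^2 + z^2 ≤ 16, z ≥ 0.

In spherical coordinates, x = ρ sin(φ) cos(θ), y = ρ sin(φ) sin(θ), z = ρ cos(φ), and dV = ρ^2 sin(φ) dρ dφ dθ.

The integrand becomes 26, so

    ∭_E (26) dV = ∫_{0}^{2π} ∫_{0}^{π/2} ∫_{0}^{4} (26) · ρ^2 sin(φ) dρ dφ dθ.

Inner (ρ): 1664sin(φ)/3.
Middle (φ): 1664/3.
Outer (θ): 3328π/3.

Therefore the triple integral equals 3328π/3.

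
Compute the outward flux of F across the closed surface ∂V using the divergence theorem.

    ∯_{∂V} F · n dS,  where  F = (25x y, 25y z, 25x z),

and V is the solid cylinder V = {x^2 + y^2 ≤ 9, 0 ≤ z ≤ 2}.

By the divergence theorem,

    ∯_{∂V} F · n dS = ∭_V (∇ · F) dV.

Compute the divergence:
    ∇ · F = ∂F_x/∂x + ∂F_y/∂y + ∂F_z/∂z = 25y + 25z + 25x = 25x + 25y + 25z.

In cylindrical coordinates, x = r cos(θ), y = r sin(θ), z = z, dV = r dr dθ dz, with 0 ≤ r ≤ 3, 0 ≤ θ ≤ 2π, 0 ≤ z ≤ 2.

The integrand, after substitution and multiplying by the volume element, becomes (25sqrt(2)r sin(θ + π/4) + 25z) · r, so

    ∭_V (∇·F) dV = ∫_0^{2π} ∫_0^{3} ∫_0^{2} (25sqrt(2)r sin(θ + π/4) + 25z) · r dz dr dθ.

Inner (z from 0 to 2): 50r (sqrt(2)r sin(θ + π/4) + 1).
Middle (r from 0 to 3): 450sqrt(2)sin(θ + π/4) + 225.
Outer (θ from 0 to 2π): 450π.

Therefore ∯_{∂V} F · n dS = 450π.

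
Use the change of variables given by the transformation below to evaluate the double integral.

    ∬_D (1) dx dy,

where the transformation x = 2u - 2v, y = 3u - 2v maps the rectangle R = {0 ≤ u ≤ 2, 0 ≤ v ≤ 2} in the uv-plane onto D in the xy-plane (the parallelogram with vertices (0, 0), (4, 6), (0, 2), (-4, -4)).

Compute the Jacobian determinant of (x, y) with respect to (u, v):

    ∂(x,y)/∂(u,v) = | 2  -2 | = (2)(-2) - (-2)(3) = 2.
                   | 3  -2 |

Its absolute value is |J| = 2 (the area scaling factor).

Substituting x = 2u - 2v, y = 3u - 2v into the integrand,

    1 → 1,

so the integral becomes

    ∬_R (1) · |J| du dv = ∫_0^2 ∫_0^2 (2) dv du.

Inner (v): 4.
Outer (u): 8.

Therefore ∬_D (1) dx dy = 8.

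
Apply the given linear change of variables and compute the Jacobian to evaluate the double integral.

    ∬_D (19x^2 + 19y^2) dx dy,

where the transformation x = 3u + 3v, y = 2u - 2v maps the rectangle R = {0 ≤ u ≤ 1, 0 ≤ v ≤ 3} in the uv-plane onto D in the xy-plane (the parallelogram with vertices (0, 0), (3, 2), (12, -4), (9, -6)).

Compute the Jacobian determinant of (x, y) with respect to (u, v):

    ∂(x,y)/∂(u,v) = | 3  3 | = (3)(-2) - (3)(2) = -12.
                   | 2  -2 |

Its absolute value is |J| = 12 (the area scaling factor).

Substituting x = 3u + 3v, y = 2u - 2v into the integrand,

    19x^2 + 19y^2 → 247u^2 + 190u v + 247v^2,

so the integral becomes

    ∬_R (247u^2 + 190u v + 247v^2) · |J| du dv = ∫_0^1 ∫_0^3 (2964u^2 + 2280u v + 2964v^2) dv du.

Inner (v): 8892u^2 + 10260u + 26676.
Outer (u): 34770.

Therefore ∬_D (19x^2 + 19y^2) dx dy = 34770.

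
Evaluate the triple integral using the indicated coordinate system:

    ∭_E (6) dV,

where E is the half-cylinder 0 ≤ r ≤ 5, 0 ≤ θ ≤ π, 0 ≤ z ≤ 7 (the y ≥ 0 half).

In cylindrical coordinates, x = r cos(θ), y = r sin(θ), z = z, and dV = r dr dθ dz.

The integrand becomes 6, so

    ∭_E (6) dV = ∫_{0}^{π} ∫_{0}^{5} ∫_{0}^{7} (6) · r dz dr dθ.

Inner (z): 42r.
Middle (r from 0 to 5): 525.
Outer (θ): 525π.

Therefore the triple integral equals 525π.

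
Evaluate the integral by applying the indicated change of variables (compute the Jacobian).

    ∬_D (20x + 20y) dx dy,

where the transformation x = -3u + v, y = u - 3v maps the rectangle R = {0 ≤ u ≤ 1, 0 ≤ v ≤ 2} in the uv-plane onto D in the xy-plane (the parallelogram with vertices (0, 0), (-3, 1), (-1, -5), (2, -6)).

Compute the Jacobian determinant of (x, y) with respect to (u, v):

    ∂(x,y)/∂(u,v) = | -3  1 | = (-3)(-3) - (1)(1) = 8.
                   | 1  -3 |

Its absolute value is |J| = 8 (the area scaling factor).

Substituting x = -3u + v, y = u - 3v into the integrand,

    20x + 20y → -40u - 40v,

so the integral becomes

    ∬_R (-40u - 40v) · |J| du dv = ∫_0^1 ∫_0^2 (-320u - 320v) dv du.

Inner (v): -640u - 640.
Outer (u): -960.

Therefore ∬_D (20x + 20y) dx dy = -960.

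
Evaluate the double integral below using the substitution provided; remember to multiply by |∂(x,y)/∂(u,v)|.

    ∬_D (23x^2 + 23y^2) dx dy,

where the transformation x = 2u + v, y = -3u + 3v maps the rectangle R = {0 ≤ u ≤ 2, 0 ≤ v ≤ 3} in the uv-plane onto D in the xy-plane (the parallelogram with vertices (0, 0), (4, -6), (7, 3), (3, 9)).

Compute the Jacobian determinant of (x, y) with respect to (u, v):

    ∂(x,y)/∂(u,v) = | 2  1 | = (2)(3) - (1)(-3) = 9.
                   | -3  3 |

Its absolute value is |J| = 9 (the area scaling factor).

Substituting x = 2u + v, y = -3u + 3v into the integrand,

    23x^2 + 23y^2 → 299u^2 - 322u v + 230v^2,

so the integral becomes

    ∬_R (299u^2 - 322u v + 230v^2) · |J| du dv = ∫_0^2 ∫_0^3 (2691u^2 - 2898u v + 2070v^2) dv du.

Inner (v): 8073u^2 - 13041u + 18630.
Outer (u): 32706.

Therefore ∬_D (23x^2 + 23y^2) dx dy = 32706.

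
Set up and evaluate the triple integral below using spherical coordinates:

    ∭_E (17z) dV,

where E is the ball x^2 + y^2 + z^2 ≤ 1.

In spherical coordinates, x = ρ sin(φ) cos(θ), y = ρ sin(φ) sin(θ), z = ρ cos(φ), and dV = ρ^2 sin(φ) dρ dφ dθ.

The integrand becomes 17ρ cos(φ), so

    ∭_E (17z) dV = ∫_{0}^{2π} ∫_{0}^{π} ∫_{0}^{1} (17ρ cos(φ)) · ρ^2 sin(φ) dρ dφ dθ.

Inner (ρ): 17sin(2φ)/8.
Middle (φ): 0.
Outer (θ): 0.

Therefore the triple integral equals 0.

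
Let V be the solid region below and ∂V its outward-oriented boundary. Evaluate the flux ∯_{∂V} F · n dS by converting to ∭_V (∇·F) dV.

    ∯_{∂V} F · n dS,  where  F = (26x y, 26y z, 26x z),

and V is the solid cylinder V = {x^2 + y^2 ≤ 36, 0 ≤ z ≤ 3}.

By the divergence theorem,

    ∯_{∂V} F · n dS = ∭_V (∇ · F) dV.

Compute the divergence:
    ∇ · F = ∂F_x/∂x + ∂F_y/∂y + ∂F_z/∂z = 26y + 26z + 26x = 26x + 26y + 26z.

In cylindrical coordinates, x = r cos(θ), y = r sin(θ), z = z, dV = r dr dθ dz, with 0 ≤ r ≤ 6, 0 ≤ θ ≤ 2π, 0 ≤ z ≤ 3.

The integrand, after substitution and multiplying by the volume element, becomes (26sqrt(2)r sin(θ + π/4) + 26z) · r, so

    ∭_V (∇·F) dV = ∫_0^{2π} ∫_0^{6} ∫_0^{3} (26sqrt(2)r sin(θ + π/4) + 26z) · r dz dr dθ.

Inner (z from 0 to 3): 39r (2sqrt(2)r sin(θ + π/4) + 3).
Middle (r from 0 to 6): 5616sqrt(2)sin(θ + π/4) + 2106.
Outer (θ from 0 to 2π): 4212π.

Therefore ∯_{∂V} F · n dS = 4212π.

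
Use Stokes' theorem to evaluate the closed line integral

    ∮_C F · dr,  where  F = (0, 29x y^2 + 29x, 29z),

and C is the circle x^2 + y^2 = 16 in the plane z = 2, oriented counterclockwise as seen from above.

Let S be the flat disk x^2 + y^2 ≤ 16 in the plane z = 2, with upward unit normal n̂ = ẑ. By Stokes' theorem,

    ∮_C F · dr = ∬_S (∇ × F) · n̂ dS = ∬_D (curl F)_z dA,

where D is the disk x^2 + y^2 ≤ 16.

Compute the curl of F = (0, 29x y^2 + 29x, 29z):
    (∇ × F)_x = ∂F_z/∂y - ∂F_y/∂z = 0,
    (∇ × F)_y = ∂F_x/∂z - ∂F_z/∂x = 0,
    (∇ × F)_z = ∂F_y/∂x - ∂F_x/∂y = 29y^2 + 29.

On z = 2, (curl F)_z = 29y^2 + 29.

Convert to polar (x = r cos θ, y = r sin θ, dA = r dr dθ); the integrand becomes 29r^2sin(θ)^2 + 29, so

    ∬_D (curl F)_z dA = ∫_0^{2π} ∫_0^{4} (29r^2sin(θ)^2 + 29) · r dr dθ.

Inner (r from 0 to 4): 1856sin(θ)^2 + 232.
Outer (θ from 0 to 2π): 2320π.

Therefore ∮_C F · dr = 2320π.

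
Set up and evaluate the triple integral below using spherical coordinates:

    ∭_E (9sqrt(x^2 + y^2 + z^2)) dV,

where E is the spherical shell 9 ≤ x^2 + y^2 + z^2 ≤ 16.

In spherical coordinates, x = ρ sin(φ) cos(θ), y = ρ sin(φ) sin(θ), z = ρ cos(φ), and dV = ρ^2 sin(φ) dρ dφ dθ.

The integrand becomes 9ρ, so

    ∭_E (9sqrt(x^2 + y^2 + z^2)) dV = ∫_{0}^{2π} ∫_{0}^{π} ∫_{3}^{4} (9ρ) · ρ^2 sin(φ) dρ dφ dθ.

Inner (ρ): 1575sin(φ)/4.
Middle (φ): 1575/2.
Outer (θ): 1575π.

Therefore the triple integral equals 1575π.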